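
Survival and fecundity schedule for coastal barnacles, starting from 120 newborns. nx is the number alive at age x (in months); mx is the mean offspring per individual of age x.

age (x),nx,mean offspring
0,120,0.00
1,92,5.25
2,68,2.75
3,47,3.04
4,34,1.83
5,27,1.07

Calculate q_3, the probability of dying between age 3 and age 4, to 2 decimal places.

0.28

lx = nx/n0 = nx/120: 1, 0.76667…, 0.56667…, 0.39167…, 0.28333…, 0.225
q_3 = (l_3 − l_4) / l_3 = (0.391667… − 0.283333…) / 0.391667…
     = 0.108333… / 0.391667… = 0.276596… → 0.28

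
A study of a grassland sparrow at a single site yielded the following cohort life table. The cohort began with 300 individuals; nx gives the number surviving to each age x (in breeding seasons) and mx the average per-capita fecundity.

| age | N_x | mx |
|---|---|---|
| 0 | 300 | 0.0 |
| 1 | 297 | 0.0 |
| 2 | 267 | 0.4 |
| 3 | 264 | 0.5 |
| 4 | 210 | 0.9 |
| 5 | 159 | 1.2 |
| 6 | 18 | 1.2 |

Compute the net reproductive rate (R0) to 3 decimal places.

2.134

lx = nx/n0 = nx/300: 1, 0.99, 0.89, 0.88, 0.7, 0.53, 0.06
lx·mx by age: 0, 0, 0.356, 0.44, 0.63, 0.636, 0.072
R0 = Σ lx·mx = 2.134 → 2.134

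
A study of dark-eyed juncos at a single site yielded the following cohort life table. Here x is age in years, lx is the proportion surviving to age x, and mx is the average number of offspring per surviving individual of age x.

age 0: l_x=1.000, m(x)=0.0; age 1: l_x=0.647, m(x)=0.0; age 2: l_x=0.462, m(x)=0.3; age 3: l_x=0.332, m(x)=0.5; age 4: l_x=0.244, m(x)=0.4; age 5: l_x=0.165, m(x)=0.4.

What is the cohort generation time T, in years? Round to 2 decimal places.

lx·mx: 0, 0, 0.1386, 0.166, 0.0976, 0.066 → R0 = 0.4682
x·lx·mx: 0, 0, 0.2772, 0.498, 0.3904, 0.33 → Σ = 1.4956
T = 1.4956 / 0.4682 = 3.194361… → 3.19

3.19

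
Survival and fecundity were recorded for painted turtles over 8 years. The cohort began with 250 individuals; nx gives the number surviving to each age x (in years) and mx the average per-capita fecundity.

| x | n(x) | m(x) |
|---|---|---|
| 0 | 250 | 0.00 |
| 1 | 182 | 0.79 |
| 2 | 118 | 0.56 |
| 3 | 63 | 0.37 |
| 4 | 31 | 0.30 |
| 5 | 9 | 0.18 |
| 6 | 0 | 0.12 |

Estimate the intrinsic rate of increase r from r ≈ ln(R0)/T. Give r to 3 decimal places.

lx = nx/n0 = nx/250: 1, 0.728, 0.472, 0.252, 0.124, 0.036, 0
R0 = Σ lx·mx = 0 + 0.57512 + 0.26432 + 0.09324 + 0.0372 + 0.00648 + 0 = 0.97636
Σ x·lx·mx = 1.56468; T = 1.56468/0.97636 = 1.60256…
r ≈ ln(R0)/T = ln(0.97636)/1.60256… = -0.01493… → -0.015

-0.015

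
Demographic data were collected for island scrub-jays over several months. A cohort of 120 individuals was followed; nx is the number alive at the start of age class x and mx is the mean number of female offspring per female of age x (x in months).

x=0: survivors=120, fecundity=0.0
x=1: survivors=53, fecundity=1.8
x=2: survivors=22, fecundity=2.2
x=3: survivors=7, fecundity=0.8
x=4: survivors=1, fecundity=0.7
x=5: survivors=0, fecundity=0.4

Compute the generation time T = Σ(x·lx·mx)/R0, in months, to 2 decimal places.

1.41

lx = nx/n0 = nx/120: 1, 0.44167…, 0.18333…, 0.05833…, 0.00833…, 0
lx·mx: 0, 0.795…, 0.403333…, 0.046667…, 0.005833…, 0 → R0 = 1.250833…
x·lx·mx: 0, 0.795…, 0.806667…, 0.14…, 0.023333…, 0 → Σ = 1.765…
T = 1.765… / 1.250833… = 1.411059… → 1.41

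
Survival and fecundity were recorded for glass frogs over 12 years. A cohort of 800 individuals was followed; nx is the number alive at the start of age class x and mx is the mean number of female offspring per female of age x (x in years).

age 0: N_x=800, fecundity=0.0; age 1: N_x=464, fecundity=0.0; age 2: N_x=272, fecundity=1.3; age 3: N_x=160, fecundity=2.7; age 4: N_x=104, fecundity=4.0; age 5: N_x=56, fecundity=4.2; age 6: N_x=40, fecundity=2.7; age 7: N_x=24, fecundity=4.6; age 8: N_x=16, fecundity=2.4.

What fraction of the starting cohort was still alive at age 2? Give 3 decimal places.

l_2 = n_2/n_0 = 272/800 = 0.34 → 0.340

0.340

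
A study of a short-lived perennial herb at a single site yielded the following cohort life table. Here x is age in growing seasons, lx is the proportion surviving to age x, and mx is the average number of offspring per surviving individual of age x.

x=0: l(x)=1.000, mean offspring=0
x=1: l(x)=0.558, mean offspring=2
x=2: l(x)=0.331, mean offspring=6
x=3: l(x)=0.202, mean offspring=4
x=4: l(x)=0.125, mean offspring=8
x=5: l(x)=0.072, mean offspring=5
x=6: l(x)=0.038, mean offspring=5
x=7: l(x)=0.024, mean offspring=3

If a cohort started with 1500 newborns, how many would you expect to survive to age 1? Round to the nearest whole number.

837

Expected survivors = N0 · l_1 = 1500 × 0.558 = 837 → 837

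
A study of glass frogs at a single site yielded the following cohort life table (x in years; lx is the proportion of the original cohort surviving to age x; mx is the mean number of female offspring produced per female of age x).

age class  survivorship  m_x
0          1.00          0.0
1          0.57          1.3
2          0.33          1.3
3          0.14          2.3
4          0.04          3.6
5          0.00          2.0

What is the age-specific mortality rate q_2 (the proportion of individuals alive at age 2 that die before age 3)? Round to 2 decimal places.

0.58

q_2 = (l_2 − l_3) / l_2 = (0.33 − 0.14) / 0.33
     = 0.19 / 0.33 = 0.575758… → 0.58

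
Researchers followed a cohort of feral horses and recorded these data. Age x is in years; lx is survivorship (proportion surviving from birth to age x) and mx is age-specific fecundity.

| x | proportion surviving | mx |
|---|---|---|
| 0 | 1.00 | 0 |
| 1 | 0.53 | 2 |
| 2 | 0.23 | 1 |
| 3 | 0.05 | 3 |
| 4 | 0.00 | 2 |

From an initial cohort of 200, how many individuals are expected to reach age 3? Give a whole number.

10

Expected survivors = N0 · l_3 = 200 × 0.05 = 10 → 10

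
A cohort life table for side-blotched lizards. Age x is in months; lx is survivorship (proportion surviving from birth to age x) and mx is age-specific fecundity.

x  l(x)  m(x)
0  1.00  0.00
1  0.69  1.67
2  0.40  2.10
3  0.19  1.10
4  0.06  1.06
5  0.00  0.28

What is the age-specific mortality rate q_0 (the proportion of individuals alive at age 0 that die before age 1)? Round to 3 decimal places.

0.310

q_0 = (l_0 − l_1) / l_0 = (1 − 0.69) / 1
     = 0.31 / 1 = 0.31 → 0.310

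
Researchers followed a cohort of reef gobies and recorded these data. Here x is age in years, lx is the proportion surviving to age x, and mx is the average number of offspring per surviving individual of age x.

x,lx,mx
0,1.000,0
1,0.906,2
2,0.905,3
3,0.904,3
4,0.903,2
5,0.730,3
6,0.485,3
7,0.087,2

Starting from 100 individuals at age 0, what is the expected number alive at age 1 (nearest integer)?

91

Expected survivors = N0 · l_1 = 100 × 0.906 = 90.6 → 91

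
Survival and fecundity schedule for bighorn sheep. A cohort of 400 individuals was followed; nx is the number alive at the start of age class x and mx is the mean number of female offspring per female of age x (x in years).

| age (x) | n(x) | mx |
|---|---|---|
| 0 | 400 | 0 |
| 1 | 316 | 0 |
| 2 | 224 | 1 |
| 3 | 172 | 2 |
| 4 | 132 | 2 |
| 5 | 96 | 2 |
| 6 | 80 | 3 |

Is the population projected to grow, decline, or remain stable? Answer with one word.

lx = nx/n0 = nx/400: 1, 0.79, 0.56, 0.43, 0.33, 0.24, 0.2
R0 = Σ lx·mx = 0 + 0 + 0.56 + 0.86 + 0.66 + 0.48 + 0.6 = 3.16
R0 > 1, so the population is growing.

growing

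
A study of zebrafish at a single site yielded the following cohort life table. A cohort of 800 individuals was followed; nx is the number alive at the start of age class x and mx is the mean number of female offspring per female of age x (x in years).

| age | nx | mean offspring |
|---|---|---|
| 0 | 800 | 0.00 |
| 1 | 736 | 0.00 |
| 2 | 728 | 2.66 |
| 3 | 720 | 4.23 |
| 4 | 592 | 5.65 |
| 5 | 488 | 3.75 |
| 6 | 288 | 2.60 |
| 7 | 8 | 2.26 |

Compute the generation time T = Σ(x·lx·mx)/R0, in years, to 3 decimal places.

lx = nx/n0 = nx/800: 1, 0.92, 0.91, 0.9, 0.74, 0.61, 0.36, 0.01
lx·mx: 0, 0, 2.4206, 3.807, 4.181, 2.2875, 0.936, 0.0226 → R0 = 13.6547
x·lx·mx: 0, 0, 4.8412, 11.421, 16.724, 11.4375, 5.616, 0.1582 → Σ = 50.1979
T = 50.1979 / 13.6547 = 3.676236… → 3.676

3.676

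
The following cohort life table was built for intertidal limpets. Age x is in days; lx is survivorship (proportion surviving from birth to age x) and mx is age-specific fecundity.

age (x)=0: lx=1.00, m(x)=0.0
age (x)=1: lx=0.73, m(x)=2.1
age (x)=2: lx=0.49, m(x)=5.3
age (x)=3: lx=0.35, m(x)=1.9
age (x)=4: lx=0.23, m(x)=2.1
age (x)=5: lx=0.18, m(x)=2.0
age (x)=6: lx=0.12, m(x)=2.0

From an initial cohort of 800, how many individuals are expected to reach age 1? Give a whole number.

584

Expected survivors = N0 · l_1 = 800 × 0.73 = 584 → 584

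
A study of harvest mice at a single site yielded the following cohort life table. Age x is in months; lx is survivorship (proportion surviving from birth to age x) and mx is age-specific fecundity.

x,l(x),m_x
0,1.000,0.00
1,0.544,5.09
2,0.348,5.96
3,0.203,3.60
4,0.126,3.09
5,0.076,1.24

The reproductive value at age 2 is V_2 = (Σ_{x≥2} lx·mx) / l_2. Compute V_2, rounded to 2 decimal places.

lx·mx for x ≥ 2: 2.07408, 0.7308, 0.38934, 0.09424 → sum = 3.28846
V_2 = 3.28846 / l_2 = 3.28846 / 0.348 = 9.449598… → 9.45

9.45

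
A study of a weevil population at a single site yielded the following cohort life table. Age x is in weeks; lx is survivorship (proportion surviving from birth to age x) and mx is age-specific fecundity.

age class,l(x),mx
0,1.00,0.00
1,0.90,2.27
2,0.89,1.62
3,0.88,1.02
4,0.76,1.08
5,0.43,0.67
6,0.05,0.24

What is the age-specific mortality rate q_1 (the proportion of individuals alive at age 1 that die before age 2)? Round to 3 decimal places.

q_1 = (l_1 − l_2) / l_1 = (0.9 − 0.89) / 0.9
     = 0.01 / 0.9 = 0.011111… → 0.011

0.011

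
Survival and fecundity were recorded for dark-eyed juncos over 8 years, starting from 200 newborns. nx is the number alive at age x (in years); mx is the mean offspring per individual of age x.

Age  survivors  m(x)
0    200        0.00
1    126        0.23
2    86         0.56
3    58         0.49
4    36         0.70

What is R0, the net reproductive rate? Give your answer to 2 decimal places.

0.65

lx = nx/n0 = nx/200: 1, 0.63, 0.43, 0.29, 0.18
lx·mx by age: 0, 0.1449, 0.2408, 0.1421, 0.126
R0 = Σ lx·mx = 0.6538 → 0.65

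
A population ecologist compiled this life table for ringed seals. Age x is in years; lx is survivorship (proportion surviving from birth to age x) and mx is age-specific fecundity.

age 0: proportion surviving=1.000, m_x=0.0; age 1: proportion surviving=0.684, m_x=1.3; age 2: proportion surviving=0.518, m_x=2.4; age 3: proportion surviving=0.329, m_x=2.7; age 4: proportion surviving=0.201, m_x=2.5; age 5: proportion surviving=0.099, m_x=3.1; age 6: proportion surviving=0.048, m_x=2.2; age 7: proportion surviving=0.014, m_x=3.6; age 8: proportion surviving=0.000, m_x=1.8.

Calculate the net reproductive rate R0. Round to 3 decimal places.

3.986

lx·mx by age: 0, 0.8892, 1.2432, 0.8883, 0.5025, 0.3069, 0.1056, 0.0504, 0
R0 = Σ lx·mx = 3.9861 → 3.986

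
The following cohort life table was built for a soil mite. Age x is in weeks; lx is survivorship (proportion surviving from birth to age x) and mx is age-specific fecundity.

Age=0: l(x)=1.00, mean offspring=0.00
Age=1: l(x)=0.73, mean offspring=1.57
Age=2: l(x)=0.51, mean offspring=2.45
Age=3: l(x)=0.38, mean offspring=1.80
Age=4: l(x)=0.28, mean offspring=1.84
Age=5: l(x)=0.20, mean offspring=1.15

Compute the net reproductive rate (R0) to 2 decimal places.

lx·mx by age: 0, 1.1461, 1.2495, 0.684, 0.5152, 0.23
R0 = Σ lx·mx = 3.8248 → 3.82

3.82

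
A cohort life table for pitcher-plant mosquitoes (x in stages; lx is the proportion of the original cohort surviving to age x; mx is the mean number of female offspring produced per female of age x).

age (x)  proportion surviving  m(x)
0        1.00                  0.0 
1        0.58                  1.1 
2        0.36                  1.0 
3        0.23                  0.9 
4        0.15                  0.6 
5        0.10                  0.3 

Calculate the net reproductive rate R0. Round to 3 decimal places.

lx·mx by age: 0, 0.638, 0.36, 0.207, 0.09, 0.03
R0 = Σ lx·mx = 1.325 → 1.325

1.325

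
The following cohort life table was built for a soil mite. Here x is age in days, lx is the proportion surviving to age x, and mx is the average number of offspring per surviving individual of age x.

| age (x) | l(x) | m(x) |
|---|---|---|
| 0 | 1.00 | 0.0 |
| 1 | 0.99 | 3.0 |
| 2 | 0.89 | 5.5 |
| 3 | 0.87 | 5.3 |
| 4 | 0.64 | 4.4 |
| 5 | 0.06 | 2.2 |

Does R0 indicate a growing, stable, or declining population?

R0 = Σ lx·mx = 0 + 2.97 + 4.895 + 4.611 + 2.816 + 0.132 = 15.424
R0 > 1, so the population is growing.

growing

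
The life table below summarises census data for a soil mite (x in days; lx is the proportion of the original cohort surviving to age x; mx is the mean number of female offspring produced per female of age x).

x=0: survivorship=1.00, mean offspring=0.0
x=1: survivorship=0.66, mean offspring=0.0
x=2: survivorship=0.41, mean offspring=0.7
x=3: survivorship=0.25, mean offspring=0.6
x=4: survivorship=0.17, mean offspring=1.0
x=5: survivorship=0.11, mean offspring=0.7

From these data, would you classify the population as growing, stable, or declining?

declining

R0 = Σ lx·mx = 0 + 0 + 0.287 + 0.15 + 0.17 + 0.077 = 0.684
R0 < 1, so the population is declining.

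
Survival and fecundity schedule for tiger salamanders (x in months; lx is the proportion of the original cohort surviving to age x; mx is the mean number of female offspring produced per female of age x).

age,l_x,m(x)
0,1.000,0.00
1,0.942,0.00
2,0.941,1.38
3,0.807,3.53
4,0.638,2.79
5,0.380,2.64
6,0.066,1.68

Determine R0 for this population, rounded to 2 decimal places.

lx·mx by age: 0, 0, 1.29858, 2.84871, 1.78002, 1.0032, 0.11088
R0 = Σ lx·mx = 7.04139 → 7.04

7.04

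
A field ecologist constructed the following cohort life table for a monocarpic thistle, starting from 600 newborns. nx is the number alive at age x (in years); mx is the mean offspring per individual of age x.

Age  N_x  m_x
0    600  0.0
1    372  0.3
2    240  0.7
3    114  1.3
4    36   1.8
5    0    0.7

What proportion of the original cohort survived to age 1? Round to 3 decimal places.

l_1 = n_1/n_0 = 372/600 = 0.62 → 0.620

0.620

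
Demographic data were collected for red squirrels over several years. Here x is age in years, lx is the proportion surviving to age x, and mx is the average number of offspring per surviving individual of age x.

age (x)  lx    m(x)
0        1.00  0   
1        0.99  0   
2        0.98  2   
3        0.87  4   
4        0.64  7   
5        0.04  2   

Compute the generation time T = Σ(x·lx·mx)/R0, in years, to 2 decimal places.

lx·mx: 0, 0, 1.96, 3.48, 4.48, 0.08 → R0 = 10
x·lx·mx: 0, 0, 3.92, 10.44, 17.92, 0.4 → Σ = 32.68
T = 32.68 / 10 = 3.268 → 3.27

3.27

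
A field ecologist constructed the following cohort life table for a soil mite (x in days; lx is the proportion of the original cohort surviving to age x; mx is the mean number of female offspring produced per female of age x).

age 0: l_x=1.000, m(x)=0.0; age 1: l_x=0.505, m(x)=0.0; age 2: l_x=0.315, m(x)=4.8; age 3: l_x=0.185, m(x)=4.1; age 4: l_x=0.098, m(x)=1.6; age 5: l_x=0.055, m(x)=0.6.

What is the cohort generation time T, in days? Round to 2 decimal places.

lx·mx: 0, 0, 1.512, 0.7585, 0.1568, 0.033 → R0 = 2.4603
x·lx·mx: 0, 0, 3.024, 2.2755, 0.6272, 0.165 → Σ = 6.0917
T = 6.0917 / 2.4603 = 2.475999… → 2.48

2.48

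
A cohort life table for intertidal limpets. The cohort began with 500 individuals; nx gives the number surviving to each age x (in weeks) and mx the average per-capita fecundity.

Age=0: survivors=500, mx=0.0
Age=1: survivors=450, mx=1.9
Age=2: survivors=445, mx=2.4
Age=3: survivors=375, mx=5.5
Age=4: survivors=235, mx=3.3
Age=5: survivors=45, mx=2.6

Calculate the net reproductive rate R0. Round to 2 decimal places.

9.76

lx = nx/n0 = nx/500: 1, 0.9, 0.89, 0.75, 0.47, 0.09
lx·mx by age: 0, 1.71, 2.136, 4.125, 1.551, 0.234
R0 = Σ lx·mx = 9.756 → 9.76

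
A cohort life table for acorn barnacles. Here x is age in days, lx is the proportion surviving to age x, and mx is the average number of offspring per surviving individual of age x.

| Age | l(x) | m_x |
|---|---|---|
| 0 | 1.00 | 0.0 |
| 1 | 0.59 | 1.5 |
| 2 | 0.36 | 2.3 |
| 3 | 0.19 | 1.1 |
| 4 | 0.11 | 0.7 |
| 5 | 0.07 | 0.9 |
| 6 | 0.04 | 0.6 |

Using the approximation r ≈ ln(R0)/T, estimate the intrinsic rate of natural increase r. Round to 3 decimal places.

R0 = Σ lx·mx = 0 + 0.885 + 0.828 + 0.209 + 0.077 + 0.063 + 0.024 = 2.086
Σ x·lx·mx = 3.935; T = 3.935/2.086 = 1.88639…
r ≈ ln(R0)/T = ln(2.086)/1.88639… = 0.38977… → 0.390

0.390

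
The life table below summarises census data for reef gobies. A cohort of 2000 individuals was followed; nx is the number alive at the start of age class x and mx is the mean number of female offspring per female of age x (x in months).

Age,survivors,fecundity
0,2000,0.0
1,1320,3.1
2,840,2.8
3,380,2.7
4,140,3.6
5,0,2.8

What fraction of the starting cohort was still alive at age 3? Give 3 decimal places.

l_3 = n_3/n_0 = 380/2000 = 0.19 → 0.190

0.190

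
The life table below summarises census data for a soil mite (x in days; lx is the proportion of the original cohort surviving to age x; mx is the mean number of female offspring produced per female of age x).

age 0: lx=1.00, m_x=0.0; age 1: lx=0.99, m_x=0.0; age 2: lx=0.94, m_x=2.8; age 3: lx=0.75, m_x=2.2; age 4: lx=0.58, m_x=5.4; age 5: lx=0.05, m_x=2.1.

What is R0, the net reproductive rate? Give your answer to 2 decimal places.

lx·mx by age: 0, 0, 2.632, 1.65, 3.132, 0.105
R0 = Σ lx·mx = 7.519 → 7.52

7.52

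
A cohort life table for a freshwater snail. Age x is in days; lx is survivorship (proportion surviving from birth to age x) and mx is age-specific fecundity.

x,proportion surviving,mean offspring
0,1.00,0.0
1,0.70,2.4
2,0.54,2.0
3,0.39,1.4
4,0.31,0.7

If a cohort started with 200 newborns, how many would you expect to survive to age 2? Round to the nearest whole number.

Expected survivors = N0 · l_2 = 200 × 0.54 = 108 → 108

108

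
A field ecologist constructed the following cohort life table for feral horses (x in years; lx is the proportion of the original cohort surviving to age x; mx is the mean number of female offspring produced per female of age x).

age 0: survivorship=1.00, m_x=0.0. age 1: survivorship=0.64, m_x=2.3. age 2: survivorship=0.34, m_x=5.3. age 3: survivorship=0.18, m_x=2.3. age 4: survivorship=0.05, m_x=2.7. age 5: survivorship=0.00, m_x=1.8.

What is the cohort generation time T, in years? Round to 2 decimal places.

1.79

lx·mx: 0, 1.472, 1.802, 0.414, 0.135, 0 → R0 = 3.823
x·lx·mx: 0, 1.472, 3.604, 1.242, 0.54, 0 → Σ = 6.858
T = 6.858 / 3.823 = 1.793879… → 1.79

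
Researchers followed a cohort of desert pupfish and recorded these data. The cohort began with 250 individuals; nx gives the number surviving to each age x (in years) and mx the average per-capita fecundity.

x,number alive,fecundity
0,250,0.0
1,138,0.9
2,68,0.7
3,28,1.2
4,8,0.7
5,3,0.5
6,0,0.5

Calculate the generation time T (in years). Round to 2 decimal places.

lx = nx/n0 = nx/250: 1, 0.552, 0.272, 0.112, 0.032, 0.012, 0
lx·mx: 0, 0.4968, 0.1904, 0.1344, 0.0224, 0.006, 0 → R0 = 0.85
x·lx·mx: 0, 0.4968, 0.3808, 0.4032, 0.0896, 0.03, 0 → Σ = 1.4004
T = 1.4004 / 0.85 = 1.647529… → 1.65

1.65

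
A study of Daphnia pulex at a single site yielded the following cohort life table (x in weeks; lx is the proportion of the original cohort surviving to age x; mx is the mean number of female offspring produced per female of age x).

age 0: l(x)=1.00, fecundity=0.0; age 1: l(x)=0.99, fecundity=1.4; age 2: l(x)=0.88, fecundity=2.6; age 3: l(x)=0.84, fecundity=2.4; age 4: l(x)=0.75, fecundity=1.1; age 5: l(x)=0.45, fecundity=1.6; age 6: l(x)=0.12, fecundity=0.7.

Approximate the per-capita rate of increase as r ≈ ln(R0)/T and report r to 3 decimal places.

0.750

R0 = Σ lx·mx = 0 + 1.386 + 2.288 + 2.016 + 0.825 + 0.72 + 0.084 = 7.319
Σ x·lx·mx = 19.414; T = 19.414/7.319 = 2.65255…
r ≈ ln(R0)/T = ln(7.319)/2.65255… = 0.7504… → 0.750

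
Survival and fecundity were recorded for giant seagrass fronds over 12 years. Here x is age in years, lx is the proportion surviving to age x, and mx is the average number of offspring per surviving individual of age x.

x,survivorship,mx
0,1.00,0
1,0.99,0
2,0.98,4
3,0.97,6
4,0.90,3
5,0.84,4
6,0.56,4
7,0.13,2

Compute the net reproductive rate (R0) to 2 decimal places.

lx·mx by age: 0, 0, 3.92, 5.82, 2.7, 3.36, 2.24, 0.26
R0 = Σ lx·mx = 18.3 → 18.30

18.30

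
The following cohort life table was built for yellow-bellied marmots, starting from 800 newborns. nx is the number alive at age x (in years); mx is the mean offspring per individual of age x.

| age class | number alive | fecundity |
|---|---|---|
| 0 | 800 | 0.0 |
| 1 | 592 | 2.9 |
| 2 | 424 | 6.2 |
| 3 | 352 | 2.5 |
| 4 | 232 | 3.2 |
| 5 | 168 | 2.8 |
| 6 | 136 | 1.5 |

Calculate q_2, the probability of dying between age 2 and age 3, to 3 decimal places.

0.170

lx = nx/n0 = nx/800: 1, 0.74, 0.53, 0.44, 0.29, 0.21, 0.17
q_2 = (l_2 − l_3) / l_2 = (0.53 − 0.44) / 0.53
     = 0.09 / 0.53 = 0.169811… → 0.170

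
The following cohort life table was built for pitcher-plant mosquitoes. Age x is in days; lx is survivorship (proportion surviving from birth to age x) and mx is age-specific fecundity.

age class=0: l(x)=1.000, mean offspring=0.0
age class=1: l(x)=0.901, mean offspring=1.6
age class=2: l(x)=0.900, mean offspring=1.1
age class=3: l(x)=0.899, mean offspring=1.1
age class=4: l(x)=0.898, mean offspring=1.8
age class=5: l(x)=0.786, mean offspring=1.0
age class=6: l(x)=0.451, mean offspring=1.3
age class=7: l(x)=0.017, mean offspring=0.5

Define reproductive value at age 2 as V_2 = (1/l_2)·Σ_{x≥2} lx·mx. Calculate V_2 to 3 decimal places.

5.529

lx·mx for x ≥ 2: 0.99, 0.9889, 1.6164, 0.786, 0.5863, 0.0085 → sum = 4.9761
V_2 = 4.9761 / l_2 = 4.9761 / 0.9 = 5.529 → 5.529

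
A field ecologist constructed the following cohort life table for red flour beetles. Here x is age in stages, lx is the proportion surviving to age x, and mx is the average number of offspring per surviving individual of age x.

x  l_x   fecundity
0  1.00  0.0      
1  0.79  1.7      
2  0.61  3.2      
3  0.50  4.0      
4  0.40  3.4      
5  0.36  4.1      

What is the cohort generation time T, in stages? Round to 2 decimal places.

lx·mx: 0, 1.343, 1.952, 2, 1.36, 1.476 → R0 = 8.131
x·lx·mx: 0, 1.343, 3.904, 6, 5.44, 7.38 → Σ = 24.067
T = 24.067 / 8.131 = 2.959907… → 2.96

2.96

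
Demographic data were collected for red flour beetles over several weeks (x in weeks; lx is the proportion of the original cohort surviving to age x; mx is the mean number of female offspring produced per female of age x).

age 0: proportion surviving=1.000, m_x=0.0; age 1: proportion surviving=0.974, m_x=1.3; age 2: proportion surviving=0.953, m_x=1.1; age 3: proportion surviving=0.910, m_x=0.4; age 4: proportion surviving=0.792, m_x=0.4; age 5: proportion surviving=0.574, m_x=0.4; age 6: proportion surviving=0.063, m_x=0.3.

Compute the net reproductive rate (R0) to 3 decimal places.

lx·mx by age: 0, 1.2662, 1.0483, 0.364, 0.3168, 0.2296, 0.0189
R0 = Σ lx·mx = 3.2438 → 3.244

3.244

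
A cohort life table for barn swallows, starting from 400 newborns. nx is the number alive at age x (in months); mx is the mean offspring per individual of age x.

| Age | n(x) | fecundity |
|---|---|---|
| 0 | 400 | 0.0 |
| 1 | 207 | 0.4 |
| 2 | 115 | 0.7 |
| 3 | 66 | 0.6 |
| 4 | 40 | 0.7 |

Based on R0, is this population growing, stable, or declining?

declining

lx = nx/n0 = nx/400: 1, 0.5175, 0.2875, 0.165, 0.1
R0 = Σ lx·mx = 0 + 0.207 + 0.20125 + 0.099 + 0.07 = 0.57725
R0 < 1, so the population is declining.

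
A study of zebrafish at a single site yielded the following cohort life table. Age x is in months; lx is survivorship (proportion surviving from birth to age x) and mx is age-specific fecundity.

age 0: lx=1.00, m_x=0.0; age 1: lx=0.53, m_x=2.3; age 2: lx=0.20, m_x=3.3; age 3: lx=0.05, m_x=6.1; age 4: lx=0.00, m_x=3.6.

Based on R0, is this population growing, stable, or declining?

R0 = Σ lx·mx = 0 + 1.219 + 0.66 + 0.305 + 0 = 2.184
R0 > 1, so the population is growing.

growing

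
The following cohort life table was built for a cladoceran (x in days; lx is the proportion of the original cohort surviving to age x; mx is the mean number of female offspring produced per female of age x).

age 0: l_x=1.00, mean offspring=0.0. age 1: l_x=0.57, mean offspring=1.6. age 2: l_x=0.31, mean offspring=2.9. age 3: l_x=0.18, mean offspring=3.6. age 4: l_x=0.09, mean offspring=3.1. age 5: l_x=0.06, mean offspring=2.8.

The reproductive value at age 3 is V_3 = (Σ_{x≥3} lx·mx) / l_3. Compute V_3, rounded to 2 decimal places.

lx·mx for x ≥ 3: 0.648, 0.279, 0.168 → sum = 1.095
V_3 = 1.095 / l_3 = 1.095 / 0.18 = 6.083333… → 6.08

6.08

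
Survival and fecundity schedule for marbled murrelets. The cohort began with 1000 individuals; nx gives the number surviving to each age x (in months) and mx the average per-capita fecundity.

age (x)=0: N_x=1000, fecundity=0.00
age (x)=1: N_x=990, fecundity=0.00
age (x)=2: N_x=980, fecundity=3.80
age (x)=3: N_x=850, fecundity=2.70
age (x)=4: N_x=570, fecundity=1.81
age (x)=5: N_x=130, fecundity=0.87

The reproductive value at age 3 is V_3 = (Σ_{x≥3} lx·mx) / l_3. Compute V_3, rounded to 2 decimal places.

lx = nx/n0 = nx/1000: 1, 0.99, 0.98, 0.85, 0.57, 0.13
lx·mx for x ≥ 3: 2.295, 1.0317, 0.1131 → sum = 3.4398
V_3 = 3.4398 / l_3 = 3.4398 / 0.85 = 4.046824… → 4.05

4.05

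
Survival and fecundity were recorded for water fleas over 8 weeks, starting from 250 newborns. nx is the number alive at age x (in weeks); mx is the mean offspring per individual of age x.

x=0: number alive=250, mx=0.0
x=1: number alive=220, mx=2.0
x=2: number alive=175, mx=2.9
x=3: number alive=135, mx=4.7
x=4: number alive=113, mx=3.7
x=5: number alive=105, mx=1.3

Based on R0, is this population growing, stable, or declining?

growing

lx = nx/n0 = nx/250: 1, 0.88, 0.7, 0.54, 0.452, 0.42
R0 = Σ lx·mx = 0 + 1.76 + 2.03 + 2.538 + 1.6724 + 0.546 = 8.5464
R0 > 1, so the population is growing.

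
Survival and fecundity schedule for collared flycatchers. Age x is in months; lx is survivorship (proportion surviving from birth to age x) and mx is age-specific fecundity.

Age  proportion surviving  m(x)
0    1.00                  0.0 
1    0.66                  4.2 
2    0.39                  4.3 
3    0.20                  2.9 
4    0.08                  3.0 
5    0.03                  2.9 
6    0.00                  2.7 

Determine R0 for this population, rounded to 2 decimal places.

5.36

lx·mx by age: 0, 2.772, 1.677, 0.58, 0.24, 0.087, 0
R0 = Σ lx·mx = 5.356 → 5.36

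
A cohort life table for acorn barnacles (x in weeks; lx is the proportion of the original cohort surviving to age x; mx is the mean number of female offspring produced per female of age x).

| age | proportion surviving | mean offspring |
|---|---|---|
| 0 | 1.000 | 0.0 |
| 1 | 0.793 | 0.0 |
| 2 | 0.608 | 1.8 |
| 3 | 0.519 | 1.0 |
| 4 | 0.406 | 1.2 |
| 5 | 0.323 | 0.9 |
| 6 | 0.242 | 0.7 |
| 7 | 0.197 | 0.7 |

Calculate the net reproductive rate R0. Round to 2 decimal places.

2.70

lx·mx by age: 0, 0, 1.0944, 0.519, 0.4872, 0.2907, 0.1694, 0.1379
R0 = Σ lx·mx = 2.6986 → 2.70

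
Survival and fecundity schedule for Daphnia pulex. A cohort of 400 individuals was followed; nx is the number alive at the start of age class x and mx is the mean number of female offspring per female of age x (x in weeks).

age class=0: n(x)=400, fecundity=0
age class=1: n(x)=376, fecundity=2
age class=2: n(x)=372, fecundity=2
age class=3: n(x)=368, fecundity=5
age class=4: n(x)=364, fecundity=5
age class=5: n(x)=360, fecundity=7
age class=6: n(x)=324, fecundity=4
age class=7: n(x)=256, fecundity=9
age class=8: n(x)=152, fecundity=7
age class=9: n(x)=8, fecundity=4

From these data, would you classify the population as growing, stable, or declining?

growing

lx = nx/n0 = nx/400: 1, 0.94, 0.93, 0.92, 0.91, 0.9, 0.81, 0.64, 0.38, 0.02
R0 = Σ lx·mx = 0 + 1.88 + 1.86 + 4.6 + 4.55 + 6.3 + 3.24 + 5.76 + 2.66 + 0.08 = 30.93
R0 > 1, so the population is growing.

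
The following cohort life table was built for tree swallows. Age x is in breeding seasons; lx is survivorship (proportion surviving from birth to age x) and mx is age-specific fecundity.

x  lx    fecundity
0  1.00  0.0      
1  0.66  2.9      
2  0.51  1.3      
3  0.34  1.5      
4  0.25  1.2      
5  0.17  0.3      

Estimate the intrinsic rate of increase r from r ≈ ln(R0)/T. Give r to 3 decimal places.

R0 = Σ lx·mx = 0 + 1.914 + 0.663 + 0.51 + 0.3 + 0.051 = 3.438
Σ x·lx·mx = 6.225; T = 6.225/3.438 = 1.81065…
r ≈ ln(R0)/T = ln(3.438)/1.81065… = 0.68202… → 0.682

0.682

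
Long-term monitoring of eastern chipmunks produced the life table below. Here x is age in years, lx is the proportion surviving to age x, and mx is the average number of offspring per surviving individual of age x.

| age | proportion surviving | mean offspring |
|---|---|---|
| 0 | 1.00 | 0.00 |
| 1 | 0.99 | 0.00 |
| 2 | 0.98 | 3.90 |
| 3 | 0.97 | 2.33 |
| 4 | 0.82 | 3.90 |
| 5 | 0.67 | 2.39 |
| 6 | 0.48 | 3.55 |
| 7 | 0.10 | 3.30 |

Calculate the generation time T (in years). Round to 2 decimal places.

lx·mx: 0, 0, 3.822, 2.2601, 3.198, 1.6013, 1.704, 0.33 → R0 = 12.9154
x·lx·mx: 0, 0, 7.644, 6.7803, 12.792, 8.0065, 10.224, 2.31 → Σ = 47.7568
T = 47.7568 / 12.9154 = 3.697663… → 3.70

3.70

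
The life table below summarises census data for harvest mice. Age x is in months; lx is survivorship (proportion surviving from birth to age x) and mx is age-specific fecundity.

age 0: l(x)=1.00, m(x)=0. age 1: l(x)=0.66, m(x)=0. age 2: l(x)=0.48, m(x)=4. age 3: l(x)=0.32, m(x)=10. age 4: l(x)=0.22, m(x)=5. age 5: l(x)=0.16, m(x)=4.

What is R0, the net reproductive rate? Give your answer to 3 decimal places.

lx·mx by age: 0, 0, 1.92, 3.2, 1.1, 0.64
R0 = Σ lx·mx = 6.86 → 6.860

6.860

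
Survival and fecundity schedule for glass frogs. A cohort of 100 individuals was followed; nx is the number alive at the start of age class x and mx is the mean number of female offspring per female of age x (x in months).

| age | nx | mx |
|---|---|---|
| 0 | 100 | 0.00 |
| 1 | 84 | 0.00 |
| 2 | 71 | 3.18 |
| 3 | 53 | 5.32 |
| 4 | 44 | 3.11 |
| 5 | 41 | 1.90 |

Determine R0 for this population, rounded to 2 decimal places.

7.22

lx = nx/n0 = nx/100: 1, 0.84, 0.71, 0.53, 0.44, 0.41
lx·mx by age: 0, 0, 2.2578, 2.8196, 1.3684, 0.779
R0 = Σ lx·mx = 7.2248 → 7.22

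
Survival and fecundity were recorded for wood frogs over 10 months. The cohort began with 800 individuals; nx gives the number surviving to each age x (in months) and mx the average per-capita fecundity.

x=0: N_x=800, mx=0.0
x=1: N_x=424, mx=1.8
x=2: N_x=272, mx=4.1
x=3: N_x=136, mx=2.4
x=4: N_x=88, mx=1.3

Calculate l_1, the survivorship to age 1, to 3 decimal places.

0.530

l_1 = n_1/n_0 = 424/800 = 0.53 → 0.530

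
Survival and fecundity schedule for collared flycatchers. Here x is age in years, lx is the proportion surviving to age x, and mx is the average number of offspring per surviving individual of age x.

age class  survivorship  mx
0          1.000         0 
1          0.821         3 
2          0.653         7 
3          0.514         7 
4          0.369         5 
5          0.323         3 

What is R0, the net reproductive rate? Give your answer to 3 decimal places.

lx·mx by age: 0, 2.463, 4.571, 3.598, 1.845, 0.969
R0 = Σ lx·mx = 13.446 → 13.446

13.446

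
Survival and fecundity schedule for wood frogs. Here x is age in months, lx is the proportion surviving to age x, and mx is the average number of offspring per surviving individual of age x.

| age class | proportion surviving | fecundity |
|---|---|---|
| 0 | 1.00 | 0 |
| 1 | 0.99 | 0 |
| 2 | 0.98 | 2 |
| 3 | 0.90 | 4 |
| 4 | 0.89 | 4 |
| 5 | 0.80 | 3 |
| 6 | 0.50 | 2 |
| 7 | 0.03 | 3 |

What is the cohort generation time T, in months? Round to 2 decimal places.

3.77

lx·mx: 0, 0, 1.96, 3.6, 3.56, 2.4, 1, 0.09 → R0 = 12.61
x·lx·mx: 0, 0, 3.92, 10.8, 14.24, 12, 6, 0.63 → Σ = 47.59
T = 47.59 / 12.61 = 3.773989… → 3.77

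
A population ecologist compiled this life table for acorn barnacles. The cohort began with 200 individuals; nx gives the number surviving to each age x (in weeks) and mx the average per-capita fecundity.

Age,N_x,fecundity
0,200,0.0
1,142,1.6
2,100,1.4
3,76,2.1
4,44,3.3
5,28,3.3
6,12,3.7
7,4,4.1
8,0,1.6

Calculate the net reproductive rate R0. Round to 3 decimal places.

4.126

lx = nx/n0 = nx/200: 1, 0.71, 0.5, 0.38, 0.22, 0.14, 0.06, 0.02, 0
lx·mx by age: 0, 1.136, 0.7, 0.798, 0.726, 0.462, 0.222, 0.082, 0
R0 = Σ lx·mx = 4.126 → 4.126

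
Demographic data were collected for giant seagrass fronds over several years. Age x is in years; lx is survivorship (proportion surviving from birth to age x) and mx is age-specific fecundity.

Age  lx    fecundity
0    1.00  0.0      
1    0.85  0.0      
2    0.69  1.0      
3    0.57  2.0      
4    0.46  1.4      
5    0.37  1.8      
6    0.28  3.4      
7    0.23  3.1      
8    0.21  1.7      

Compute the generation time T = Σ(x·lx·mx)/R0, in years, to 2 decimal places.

lx·mx: 0, 0, 0.69, 1.14, 0.644, 0.666, 0.952, 0.713, 0.357 → R0 = 5.162
x·lx·mx: 0, 0, 1.38, 3.42, 2.576, 3.33, 5.712, 4.991, 2.856 → Σ = 24.265
T = 24.265 / 5.162 = 4.700697… → 4.70

4.70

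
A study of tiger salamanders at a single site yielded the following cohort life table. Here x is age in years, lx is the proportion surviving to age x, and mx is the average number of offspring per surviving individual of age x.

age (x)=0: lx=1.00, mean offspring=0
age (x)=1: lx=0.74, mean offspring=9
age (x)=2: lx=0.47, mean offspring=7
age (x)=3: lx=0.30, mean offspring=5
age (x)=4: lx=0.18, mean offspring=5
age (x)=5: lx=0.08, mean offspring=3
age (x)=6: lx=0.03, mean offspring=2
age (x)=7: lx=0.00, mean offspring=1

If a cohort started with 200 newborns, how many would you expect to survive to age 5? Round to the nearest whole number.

Expected survivors = N0 · l_5 = 200 × 0.08 = 16 → 16

16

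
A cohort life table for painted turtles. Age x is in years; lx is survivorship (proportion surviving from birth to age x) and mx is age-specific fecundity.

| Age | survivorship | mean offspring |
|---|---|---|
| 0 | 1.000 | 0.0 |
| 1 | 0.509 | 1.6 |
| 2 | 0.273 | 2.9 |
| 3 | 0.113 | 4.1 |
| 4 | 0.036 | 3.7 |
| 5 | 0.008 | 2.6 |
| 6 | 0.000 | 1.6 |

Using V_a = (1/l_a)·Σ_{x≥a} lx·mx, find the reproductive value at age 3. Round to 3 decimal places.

5.463

lx·mx for x ≥ 3: 0.4633, 0.1332, 0.0208, 0 → sum = 0.6173
V_3 = 0.6173 / l_3 = 0.6173 / 0.113 = 5.462832… → 5.463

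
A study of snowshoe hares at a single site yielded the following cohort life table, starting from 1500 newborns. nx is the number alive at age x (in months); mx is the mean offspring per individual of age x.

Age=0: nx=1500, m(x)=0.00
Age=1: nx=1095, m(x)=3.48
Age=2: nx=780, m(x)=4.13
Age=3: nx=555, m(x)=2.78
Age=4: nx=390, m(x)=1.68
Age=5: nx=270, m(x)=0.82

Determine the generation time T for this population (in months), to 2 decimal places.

1.97

lx = nx/n0 = nx/1500: 1, 0.73, 0.52, 0.37, 0.26, 0.18
lx·mx: 0, 2.5404, 2.1476, 1.0286, 0.4368, 0.1476 → R0 = 6.301
x·lx·mx: 0, 2.5404, 4.2952, 3.0858, 1.7472, 0.738 → Σ = 12.4066
T = 12.4066 / 6.301 = 1.968989… → 1.97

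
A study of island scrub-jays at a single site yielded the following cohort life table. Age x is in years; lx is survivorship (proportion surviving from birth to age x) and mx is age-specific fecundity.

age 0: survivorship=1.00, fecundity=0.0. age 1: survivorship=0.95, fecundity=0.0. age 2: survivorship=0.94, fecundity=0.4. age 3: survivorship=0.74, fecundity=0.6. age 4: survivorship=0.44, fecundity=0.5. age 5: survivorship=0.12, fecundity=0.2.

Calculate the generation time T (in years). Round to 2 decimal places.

lx·mx: 0, 0, 0.376, 0.444, 0.22, 0.024 → R0 = 1.064
x·lx·mx: 0, 0, 0.752, 1.332, 0.88, 0.12 → Σ = 3.084
T = 3.084 / 1.064 = 2.898496… → 2.90

2.90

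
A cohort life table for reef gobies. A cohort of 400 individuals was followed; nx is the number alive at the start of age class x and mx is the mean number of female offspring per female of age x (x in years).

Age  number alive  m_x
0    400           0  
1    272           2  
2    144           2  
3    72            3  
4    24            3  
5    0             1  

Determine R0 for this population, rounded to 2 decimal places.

lx = nx/n0 = nx/400: 1, 0.68, 0.36, 0.18, 0.06, 0
lx·mx by age: 0, 1.36, 0.72, 0.54, 0.18, 0
R0 = Σ lx·mx = 2.8 → 2.80

2.80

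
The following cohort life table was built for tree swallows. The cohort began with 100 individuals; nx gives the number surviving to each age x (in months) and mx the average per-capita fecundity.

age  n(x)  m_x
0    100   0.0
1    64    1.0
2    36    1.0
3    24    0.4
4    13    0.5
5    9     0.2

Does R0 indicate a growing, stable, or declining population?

lx = nx/n0 = nx/100: 1, 0.64, 0.36, 0.24, 0.13, 0.09
R0 = Σ lx·mx = 0 + 0.64 + 0.36 + 0.096 + 0.065 + 0.018 = 1.179
R0 > 1, so the population is growing.

growing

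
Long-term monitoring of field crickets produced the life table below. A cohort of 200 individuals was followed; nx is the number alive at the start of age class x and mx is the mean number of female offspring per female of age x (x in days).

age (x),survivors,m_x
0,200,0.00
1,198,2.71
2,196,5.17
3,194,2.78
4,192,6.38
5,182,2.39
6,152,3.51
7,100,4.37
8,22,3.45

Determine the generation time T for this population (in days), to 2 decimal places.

3.78

lx = nx/n0 = nx/200: 1, 0.99, 0.98, 0.97, 0.96, 0.91, 0.76, 0.5, 0.11
lx·mx: 0, 2.6829, 5.0666, 2.6966, 6.1248, 2.1749, 2.6676, 2.185, 0.3795 → R0 = 23.9779
x·lx·mx: 0, 2.6829, 10.1332, 8.0898, 24.4992, 10.8745, 16.0056, 15.295, 3.036 → Σ = 90.6162
T = 90.6162 / 23.9779 = 3.779155… → 3.78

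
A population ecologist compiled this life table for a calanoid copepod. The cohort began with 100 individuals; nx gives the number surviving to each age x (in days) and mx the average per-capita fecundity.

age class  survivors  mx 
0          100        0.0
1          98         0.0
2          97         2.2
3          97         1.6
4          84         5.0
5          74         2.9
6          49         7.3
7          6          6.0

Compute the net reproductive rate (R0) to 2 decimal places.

13.97

lx = nx/n0 = nx/100: 1, 0.98, 0.97, 0.97, 0.84, 0.74, 0.49, 0.06
lx·mx by age: 0, 0, 2.134, 1.552, 4.2, 2.146, 3.577, 0.36
R0 = Σ lx·mx = 13.969 → 13.97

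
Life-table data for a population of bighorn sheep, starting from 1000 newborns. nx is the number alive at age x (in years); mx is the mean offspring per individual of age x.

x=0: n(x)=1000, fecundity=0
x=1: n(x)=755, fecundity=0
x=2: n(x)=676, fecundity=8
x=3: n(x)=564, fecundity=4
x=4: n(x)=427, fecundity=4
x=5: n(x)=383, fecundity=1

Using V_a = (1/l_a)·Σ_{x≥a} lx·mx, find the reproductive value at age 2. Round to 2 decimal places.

14.43

lx = nx/n0 = nx/1000: 1, 0.755, 0.676, 0.564, 0.427, 0.383
lx·mx for x ≥ 2: 5.408, 2.256, 1.708, 0.383 → sum = 9.755
V_2 = 9.755 / l_2 = 9.755 / 0.676 = 14.430473… → 14.43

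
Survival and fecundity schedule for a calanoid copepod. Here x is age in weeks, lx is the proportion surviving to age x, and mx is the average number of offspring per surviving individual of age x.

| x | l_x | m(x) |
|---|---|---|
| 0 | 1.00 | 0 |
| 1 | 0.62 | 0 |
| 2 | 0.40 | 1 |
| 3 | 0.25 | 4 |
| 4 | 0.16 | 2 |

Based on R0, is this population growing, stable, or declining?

growing

R0 = Σ lx·mx = 0 + 0 + 0.4 + 1 + 0.32 = 1.72
R0 > 1, so the population is growing.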